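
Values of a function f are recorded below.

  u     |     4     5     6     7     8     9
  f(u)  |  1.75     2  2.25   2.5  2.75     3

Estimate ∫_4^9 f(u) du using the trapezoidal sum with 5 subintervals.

11.875

Δu = 1.
T_5 = (1/2)·[1.75 + 2·2 + 2·2.25 + 2·2.5 + 2·2.75 + 3] = 11.875.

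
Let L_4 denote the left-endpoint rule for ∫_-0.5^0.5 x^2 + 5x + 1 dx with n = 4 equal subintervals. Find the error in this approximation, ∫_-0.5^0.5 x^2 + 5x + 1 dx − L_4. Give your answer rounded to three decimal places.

Exact integral: ∫_-0.5^0.5 f(x) dx ≈ 1.08333.
L_4 = 0.46875.
Error ≈ 1.08333 − 0.46875 ≈ 0.615.

0.615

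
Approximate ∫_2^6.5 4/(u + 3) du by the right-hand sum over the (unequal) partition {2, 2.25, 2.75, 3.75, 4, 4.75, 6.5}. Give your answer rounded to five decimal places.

Subinterval widths: 0.25, 0.5, 1, 0.25, 0.75, 1.75.
Right endpoints: 2.25, 2.75, 3.75, 4, 4.75, 6.5.
f(2.25) = 16/21, f(2.75) = 16/23, f(3.75) = 16/27, f(4) = 4/7, f(4.75) = 16/31, f(6.5) = 8/19.
Sum = Σ Δu_i · f(u_i).
Sum ≈ 2.39769.

2.39769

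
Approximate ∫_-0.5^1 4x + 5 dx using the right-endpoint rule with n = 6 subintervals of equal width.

Δx = (1 − (-0.5))/6 = 0.25.
Right endpoints: -0.25, 0, 0.25, 0.5, 0.75, 1.
f(-0.25) = 4, f(0) = 5, f(0.25) = 6, f(0.5) = 7, f(0.75) = 8, f(1) = 9.
Sum = Δx · [f(-0.25) + f(0) + f(0.25) + ...].
Sum = 9.75.

9.75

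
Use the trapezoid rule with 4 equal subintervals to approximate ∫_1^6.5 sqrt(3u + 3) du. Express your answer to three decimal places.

Δu = (6.5 − 1)/4 = 1.375.
f(1) ≈ 2.449, f(2.375) ≈ 3.182, f(3.75) ≈ 3.775, f(5.125) ≈ 4.287, f(6.5) ≈ 4.743.
T_4 = (Δu/2)·[f(u_0) + 2f(u_1) + 2f(u_2) + 2f(u_3) + f(u_4)].
Sum ≈ 20.405.

20.405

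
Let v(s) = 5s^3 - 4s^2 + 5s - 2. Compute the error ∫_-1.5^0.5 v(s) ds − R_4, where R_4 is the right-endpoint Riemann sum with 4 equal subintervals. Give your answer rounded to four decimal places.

-7.9167

Exact integral: ∫_-1.5^0.5 v(s) ds ≈ -19.916667.
R_4 = -12.
Error ≈ -19.916667 − (-12) ≈ -7.9167.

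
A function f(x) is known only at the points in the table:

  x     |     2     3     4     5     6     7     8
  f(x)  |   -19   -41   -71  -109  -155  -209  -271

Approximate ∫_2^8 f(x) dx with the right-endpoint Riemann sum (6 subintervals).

Δx = 1.
Sum = 1·[(-41) + (-71) + (-109) + (-155) + (-209) + (-271)] = -856.

-856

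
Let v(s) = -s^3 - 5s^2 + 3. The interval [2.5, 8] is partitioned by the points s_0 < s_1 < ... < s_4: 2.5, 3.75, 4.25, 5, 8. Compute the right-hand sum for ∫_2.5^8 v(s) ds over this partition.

-2904.34765625

Subinterval widths: 1.25, 0.5, 0.75, 3.
Right endpoints: 3.75, 4.25, 5, 8.
v(3.75) = -120.046875, v(4.25) = -164.078125, v(5) = -247, v(8) = -829.
Sum = Σ Δs_i · v(s_i).
Sum = -2904.34765625.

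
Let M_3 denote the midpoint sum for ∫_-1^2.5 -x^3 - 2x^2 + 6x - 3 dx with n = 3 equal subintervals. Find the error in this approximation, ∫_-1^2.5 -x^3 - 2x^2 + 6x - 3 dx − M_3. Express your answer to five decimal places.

Exact integral: ∫_-1^2.5 f(x) dx ≈ -15.3489583.
M_3 ≈ -13.6617477.
Error ≈ -15.3489583 − (-13.6617477) ≈ -1.68721.

-1.68721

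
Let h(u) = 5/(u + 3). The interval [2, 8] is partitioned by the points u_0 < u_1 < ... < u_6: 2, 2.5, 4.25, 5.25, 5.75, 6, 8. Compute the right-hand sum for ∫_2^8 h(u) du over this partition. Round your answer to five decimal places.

3.60120

Subinterval widths: 0.5, 1.75, 1, 0.5, 0.25, 2.
Right endpoints: 2.5, 4.25, 5.25, 5.75, 6, 8.
h(2.5) = 10/11, h(4.25) = 20/29, h(5.25) = 20/33, h(5.75) = 4/7, h(6) = 5/9, h(8) = 5/11.
Sum = Σ Δu_i · h(u_i).
Sum ≈ 3.60120.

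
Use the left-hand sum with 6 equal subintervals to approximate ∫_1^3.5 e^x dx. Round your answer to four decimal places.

Δx = (3.5 − 1)/6 = 5/12.
Left endpoints: 1, 17/12, 11/6, 2.25, 8/3, 37/12.
f(1) ≈ 2.7183, f(17/12) ≈ 4.1234, f(11/6) ≈ 6.2547, f(2.25) ≈ 9.4877, f(8/3) ≈ 14.3919, f(37/12) ≈ 21.8311.
Sum = Δx · [f(1) + f(17/12) + f(11/6) + ...].
Sum ≈ 24.5029.

24.5029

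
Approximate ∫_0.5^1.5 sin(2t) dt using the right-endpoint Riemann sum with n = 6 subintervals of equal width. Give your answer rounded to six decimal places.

0.699687

Δt = (1.5 − 0.5)/6 = 1/6.
Right endpoints: 2/3, 5/6, 1, 7/6, 4/3, 1.5.
f(2/3) ≈ 0.971938, f(5/6) ≈ 0.995408, f(1) ≈ 0.909297, f(7/6) ≈ 0.723086, f(4/3) ≈ 0.457273, f(1.5) ≈ 0.141120.
Sum = Δt · [f(2/3) + f(5/6) + f(1) + ...].
Sum ≈ 0.699687.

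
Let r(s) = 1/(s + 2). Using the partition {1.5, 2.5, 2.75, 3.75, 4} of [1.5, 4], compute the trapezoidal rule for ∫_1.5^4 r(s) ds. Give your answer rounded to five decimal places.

Subinterval widths: 1, 0.25, 1, 0.25.
r(1.5) = 2/7, r(2.5) = 2/9, r(2.75) = 4/19, r(3.75) = 4/23, r(4) = 1/6.
On each subinterval the trapezoid contributes (Δs_i/2)·[r(s_{i-1}) + r(s_i)].
Sum ≈ 0.54285.

0.54285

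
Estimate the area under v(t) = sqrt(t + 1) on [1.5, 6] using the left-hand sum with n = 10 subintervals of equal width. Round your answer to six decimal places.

9.469925

Δt = (6 − 1.5)/10 = 0.45.
Left endpoints: 1.5, 1.95, 2.4, 2.85, 3.3, 3.75, 4.2, 4.65, 5.1, 5.55.
v(1.5) ≈ 1.581139, v(1.95) ≈ 1.717556, v(2.4) ≈ 1.843909, v(2.85) ≈ 1.962142, v(3.3) ≈ 2.073644, v(3.75) ≈ 2.179449, v(4.2) ≈ 2.280351, v(4.65) ≈ 2.376973, v(5.1) ≈ 2.469818, v(5.55) ≈ 2.559297.
Sum = Δt · [v(1.5) + v(1.95) + v(2.4) + ...].
Sum ≈ 9.469925.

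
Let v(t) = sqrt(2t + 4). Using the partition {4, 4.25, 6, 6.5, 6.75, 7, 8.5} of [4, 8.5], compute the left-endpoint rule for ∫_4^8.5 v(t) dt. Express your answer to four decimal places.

17.4938

Subinterval widths: 0.25, 1.75, 0.5, 0.25, 0.25, 1.5.
Left endpoints: 4, 4.25, 6, 6.5, 6.75, 7.
v(4) ≈ 3.4641, v(4.25) ≈ 3.5355, v(6) ≈ 4.0000, v(6.5) ≈ 4.1231, v(6.75) ≈ 4.1833, v(7) ≈ 4.2426.
Sum = Σ Δt_i · v(t_i).
Sum ≈ 17.4938.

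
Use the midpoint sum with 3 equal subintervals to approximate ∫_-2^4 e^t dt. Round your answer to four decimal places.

46.3434

Δt = (4 − (-2))/3 = 2.
Midpoints: -1, 1, 3.
f(-1) ≈ 0.3679, f(1) ≈ 2.7183, f(3) ≈ 20.0855.
Sum = Δt · [f(-1) + f(1) + f(3)].
Sum ≈ 46.3434.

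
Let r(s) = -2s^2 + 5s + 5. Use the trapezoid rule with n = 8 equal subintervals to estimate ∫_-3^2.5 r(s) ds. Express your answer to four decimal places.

-8.6582

Δs = (2.5 − (-3))/8 = 0.6875.
r(-3) = -28, r(-2.3125) = -17.2578125, r(-1.625) = -8.40625, r(-0.9375) = -1.4453125, r(-0.25) = 3.625, r(0.4375) = 6.8046875, r(1.125) = 8.09375, r(1.8125) = 7.4921875, r(2.5) = 5.
T_8 = (Δs/2)·[r(s_0) + 2r(s_1) + ... + 2r(s_{7}) + r(s_8)].
Sum ≈ -8.6582.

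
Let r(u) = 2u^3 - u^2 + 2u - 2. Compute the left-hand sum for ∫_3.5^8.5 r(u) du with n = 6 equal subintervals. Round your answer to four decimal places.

Δu = (8.5 − 3.5)/6 = 5/6.
Left endpoints: 3.5, 13/3, 31/6, 6, 41/6, 23/3.
r(3.5) = 78.5, r(13/3) = 4067/27, r(31/6) = 6952/27, r(6) = 406, r(41/6) = 32569/54, r(23/3) = 23107/27.
Sum = Δu · [r(3.5) + r(13/3) + r(31/6) + ...].
Sum ≈ 1959.6296.

1959.6296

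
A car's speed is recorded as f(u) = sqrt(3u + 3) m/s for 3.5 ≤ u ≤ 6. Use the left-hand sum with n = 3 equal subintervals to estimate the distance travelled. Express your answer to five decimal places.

Δu = (6 − 3.5)/3 = 5/6.
Left endpoints: 3.5, 13/3, 31/6.
f(3.5) ≈ 3.67423, f(13/3) ≈ 4.00000, f(31/6) ≈ 4.30116.
Sum = Δu · [f(3.5) + f(13/3) + f(31/6)].
Sum ≈ 9.97950.

9.97950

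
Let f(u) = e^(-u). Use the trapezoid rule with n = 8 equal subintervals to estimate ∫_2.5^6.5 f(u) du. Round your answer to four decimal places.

Δu = (6.5 − 2.5)/8 = 0.5.
f(2.5) ≈ 0.0821, f(3) ≈ 0.0498, f(3.5) ≈ 0.0302, f(4) ≈ 0.0183, f(4.5) ≈ 0.0111, f(5) ≈ 0.0067, f(5.5) ≈ 0.0041, f(6) ≈ 0.0025, f(6.5) ≈ 0.0015.
T_8 = (Δu/2)·[f(u_0) + 2f(u_1) + ... + 2f(u_{7}) + f(u_8)].
Sum ≈ 0.0823.

0.0823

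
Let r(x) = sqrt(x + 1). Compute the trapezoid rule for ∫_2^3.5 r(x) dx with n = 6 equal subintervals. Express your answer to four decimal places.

Δx = (3.5 − 2)/6 = 0.25.
r(2) ≈ 1.7321, r(2.25) ≈ 1.8028, r(2.5) ≈ 1.8708, r(2.75) ≈ 1.9365, r(3) ≈ 2.0000, r(3.25) ≈ 2.0616, r(3.5) ≈ 2.1213.
T_6 = (Δx/2)·[r(x_0) + 2r(x_1) + ... + 2r(x_{5}) + r(x_6)].
Sum ≈ 2.8996.

2.8996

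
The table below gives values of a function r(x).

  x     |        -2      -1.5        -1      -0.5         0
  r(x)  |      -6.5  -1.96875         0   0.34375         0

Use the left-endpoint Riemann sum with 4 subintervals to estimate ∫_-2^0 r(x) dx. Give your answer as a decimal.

Δx = 0.5.
Sum = 0.5·[(-6.5) + (-1.96875) + 0 + 0.34375] = -4.0625.

-4.0625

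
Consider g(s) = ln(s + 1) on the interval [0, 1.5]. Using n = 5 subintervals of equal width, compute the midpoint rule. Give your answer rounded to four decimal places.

0.7930

Δs = (1.5 − 0)/5 = 0.3.
Midpoints: 0.15, 0.45, 0.75, 1.05, 1.35.
g(0.15) ≈ 0.1398, g(0.45) ≈ 0.3716, g(0.75) ≈ 0.5596, g(1.05) ≈ 0.7178, g(1.35) ≈ 0.8544.
Sum = Δs · [g(0.15) + g(0.45) + g(0.75) + g(1.05) + g(1.35)].
Sum ≈ 0.7930.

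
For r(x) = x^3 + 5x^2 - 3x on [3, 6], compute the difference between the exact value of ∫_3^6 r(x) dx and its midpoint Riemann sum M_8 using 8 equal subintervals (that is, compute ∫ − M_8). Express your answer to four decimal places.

Exact integral: ∫_3^6 r(x) dx = 578.25.
M_8 ≈ 577.599609.
Error ≈ 578.25 − 577.599609 ≈ 0.6504.

0.6504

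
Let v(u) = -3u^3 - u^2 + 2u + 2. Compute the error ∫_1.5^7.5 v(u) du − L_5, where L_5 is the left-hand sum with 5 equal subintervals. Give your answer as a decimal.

-718.74

Exact integral: ∫_1.5^7.5 v(u) du = -2442.75.
L_5 = -1724.01.
Error = -2442.75 − (-1724.01) = -718.74.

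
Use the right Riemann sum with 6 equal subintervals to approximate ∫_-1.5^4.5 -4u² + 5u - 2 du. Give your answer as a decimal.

-118

Δu = (4.5 − (-1.5))/6 = 1.
Right endpoints: -0.5, 0.5, 1.5, 2.5, 3.5, 4.5.
f(-0.5) = -5.5, f(0.5) = -0.5, f(1.5) = -3.5, f(2.5) = -14.5, f(3.5) = -33.5, f(4.5) = -60.5.
Sum = Δu · [f(-0.5) + f(0.5) + f(1.5) + ...].
Sum = -118.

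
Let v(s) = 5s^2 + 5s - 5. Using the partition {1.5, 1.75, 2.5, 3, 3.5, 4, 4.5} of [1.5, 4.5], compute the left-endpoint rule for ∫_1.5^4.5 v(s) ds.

Subinterval widths: 0.25, 0.75, 0.5, 0.5, 0.5, 0.5.
Left endpoints: 1.5, 1.75, 2.5, 3, 3.5, 4.
v(1.5) = 13.75, v(1.75) = 19.0625, v(2.5) = 38.75, v(3) = 55, v(3.5) = 73.75, v(4) = 95.
Sum = Σ Δs_i · v(s_i).
Sum = 148.984375.

148.984375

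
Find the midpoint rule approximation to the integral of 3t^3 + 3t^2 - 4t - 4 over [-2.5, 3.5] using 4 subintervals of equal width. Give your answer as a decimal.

Δt = (3.5 − (-2.5))/4 = 1.5.
Midpoints: -1.75, -0.25, 1.25, 2.75.
f(-1.75) = -3.890625, f(-0.25) = -2.859375, f(1.25) = 1.546875, f(2.75) = 70.078125.
Sum = Δt · [f(-1.75) + f(-0.25) + f(1.25) + f(2.75)].
Sum = 97.3125.

97.3125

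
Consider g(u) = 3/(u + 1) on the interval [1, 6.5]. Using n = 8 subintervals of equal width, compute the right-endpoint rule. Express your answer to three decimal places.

3.614

Δu = (6.5 − 1)/8 = 0.6875.
Right endpoints: 1.6875, 2.375, 3.0625, 3.75, 4.4375, 5.125, 5.8125, 6.5.
g(1.6875) = 48/43, g(2.375) = 8/9, g(3.0625) = 48/65, g(3.75) = 12/19, g(4.4375) = 16/29, g(5.125) = 24/49, g(5.8125) = 48/109, g(6.5) = 0.4.
Sum = Δu · [g(1.6875) + g(2.375) + g(3.0625) + ...].
Sum ≈ 3.614.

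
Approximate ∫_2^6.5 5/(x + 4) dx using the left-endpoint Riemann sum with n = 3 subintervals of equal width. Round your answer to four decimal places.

3.0833

Δx = (6.5 − 2)/3 = 1.5.
Left endpoints: 2, 3.5, 5.
f(2) = 5/6, f(3.5) = 2/3, f(5) = 5/9.
Sum = Δx · [f(2) + f(3.5) + f(5)].
Sum ≈ 3.0833.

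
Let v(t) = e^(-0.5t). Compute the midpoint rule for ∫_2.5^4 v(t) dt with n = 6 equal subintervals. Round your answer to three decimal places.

0.302

Δt = (4 − 2.5)/6 = 0.25.
Midpoints: 2.625, 2.875, 3.125, 3.375, 3.625, 3.875.
v(2.625) ≈ 0.269, v(2.875) ≈ 0.238, v(3.125) ≈ 0.210, v(3.375) ≈ 0.185, v(3.625) ≈ 0.163, v(3.875) ≈ 0.144.
Sum = Δt · [v(2.625) + v(2.875) + v(3.125) + ...].
Sum ≈ 0.302.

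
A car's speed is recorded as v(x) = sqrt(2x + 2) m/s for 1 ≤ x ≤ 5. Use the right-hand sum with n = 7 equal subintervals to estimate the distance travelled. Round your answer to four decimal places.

11.6023

Δx = (5 − 1)/7 = 4/7.
Right endpoints: 11/7, 15/7, 19/7, 23/7, 27/7, 31/7, 5.
v(11/7) ≈ 2.2678, v(15/7) ≈ 2.5071, v(19/7) ≈ 2.7255, v(23/7) ≈ 2.9277, v(27/7) ≈ 3.1168, v(31/7) ≈ 3.2950, v(5) ≈ 3.4641.
Sum = Δx · [v(11/7) + v(15/7) + v(19/7) + ...].
Sum ≈ 11.6023.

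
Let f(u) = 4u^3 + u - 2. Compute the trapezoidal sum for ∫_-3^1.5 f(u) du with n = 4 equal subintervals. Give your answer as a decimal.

-96.85546875

Δu = (1.5 − (-3))/4 = 1.125.
f(-3) = -113, f(-1.875) = -30.2421875, f(-0.75) = -4.4375, f(0.375) = -1.4140625, f(1.5) = 13.
T_4 = (Δu/2)·[f(u_0) + 2f(u_1) + 2f(u_2) + 2f(u_3) + f(u_4)].
Sum = -96.85546875.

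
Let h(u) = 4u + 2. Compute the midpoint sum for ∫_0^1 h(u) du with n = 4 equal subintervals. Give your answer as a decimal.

Δu = (1 − 0)/4 = 0.25.
Midpoints: 0.125, 0.375, 0.625, 0.875.
h(0.125) = 2.5, h(0.375) = 3.5, h(0.625) = 4.5, h(0.875) = 5.5.
Sum = Δu · [h(0.125) + h(0.375) + h(0.625) + h(0.875)].
Sum = 4.

4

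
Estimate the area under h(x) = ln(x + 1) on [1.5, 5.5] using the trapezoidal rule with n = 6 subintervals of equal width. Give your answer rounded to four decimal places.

Δx = (5.5 − 1.5)/6 = 2/3.
h(1.5) ≈ 0.9163, h(13/6) ≈ 1.1527, h(17/6) ≈ 1.3437, h(3.5) ≈ 1.5041, h(25/6) ≈ 1.6422, h(29/6) ≈ 1.7636, h(5.5) ≈ 1.8718.
T_6 = (Δx/2)·[h(x_0) + 2h(x_1) + ... + 2h(x_{5}) + h(x_6)].
Sum ≈ 5.8669.

5.8669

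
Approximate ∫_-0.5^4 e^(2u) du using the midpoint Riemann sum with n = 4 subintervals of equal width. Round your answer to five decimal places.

Δu = (4 − (-0.5))/4 = 1.125.
Midpoints: 0.0625, 1.1875, 2.3125, 3.4375.
f(0.0625) ≈ 1.13315, f(1.1875) ≈ 10.75101, f(2.3125) ≈ 102.00277, f(3.4375) ≈ 967.77537.
Sum = Δu · [f(0.0625) + f(1.1875) + f(2.3125) + f(3.4375)].
Sum ≈ 1216.87009.

1216.87009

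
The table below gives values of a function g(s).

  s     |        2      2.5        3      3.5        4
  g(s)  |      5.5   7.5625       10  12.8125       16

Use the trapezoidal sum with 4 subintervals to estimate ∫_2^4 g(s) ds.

Δs = 0.5.
T_4 = (0.5/2)·[5.5 + 2·7.5625 + 2·10 + 2·12.8125 + 16] = 20.5625.

20.5625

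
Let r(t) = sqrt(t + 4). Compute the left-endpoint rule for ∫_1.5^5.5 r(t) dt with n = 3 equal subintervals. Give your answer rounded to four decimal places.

Δt = (5.5 − 1.5)/3 = 4/3.
Left endpoints: 1.5, 17/6, 25/6.
r(1.5) ≈ 2.3452, r(17/6) ≈ 2.6141, r(25/6) ≈ 2.8577.
Sum = Δt · [r(1.5) + r(17/6) + r(25/6)].
Sum ≈ 10.4227.

10.4227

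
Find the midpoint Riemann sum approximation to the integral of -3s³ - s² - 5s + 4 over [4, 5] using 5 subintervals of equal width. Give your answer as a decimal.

Δs = (5 − 4)/5 = 0.2.
Midpoints: 4.1, 4.3, 4.5, 4.7, 4.9.
f(4.1) = -240.073, f(4.3) = -274.511, f(4.5) = -312.125, f(4.7) = -353.059, f(4.9) = -397.457.
Sum = Δs · [f(4.1) + f(4.3) + f(4.5) + f(4.7) + f(4.9)].
Sum = -315.445.

-315.445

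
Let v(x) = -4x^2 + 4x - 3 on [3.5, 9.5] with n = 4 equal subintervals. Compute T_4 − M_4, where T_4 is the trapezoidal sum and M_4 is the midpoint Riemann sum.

T_4 = -957.
M_4 = -943.5.
T_4 − M_4 = -13.5.

-13.5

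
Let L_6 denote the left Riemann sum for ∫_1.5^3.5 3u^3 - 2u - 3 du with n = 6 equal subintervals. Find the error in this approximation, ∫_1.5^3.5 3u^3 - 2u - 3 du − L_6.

18.25

Exact integral: ∫_1.5^3.5 f(u) du = 92.75.
L_6 = 74.5.
Error = 92.75 − 74.5 = 18.25.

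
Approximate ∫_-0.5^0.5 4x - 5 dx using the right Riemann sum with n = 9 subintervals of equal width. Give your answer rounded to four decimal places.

Δx = (0.5 − (-0.5))/9 = 1/9.
Right endpoints: -7/18, -5/18, -1/6, -1/18, 1/18, 1/6, 5/18, 7/18, 0.5.
f(-7/18) = -59/9, f(-5/18) = -55/9, f(-1/6) = -17/3, f(-1/18) = -47/9, f(1/18) = -43/9, f(1/6) = -13/3, f(5/18) = -35/9, f(7/18) = -31/9, f(0.5) = -3.
Sum = Δx · [f(-7/18) + f(-5/18) + f(-1/6) + ...].
Sum ≈ -4.7778.

-4.7778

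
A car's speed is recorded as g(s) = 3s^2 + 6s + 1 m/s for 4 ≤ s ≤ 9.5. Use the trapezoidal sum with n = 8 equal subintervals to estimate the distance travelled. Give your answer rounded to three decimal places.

Δs = (9.5 − 4)/8 = 0.6875.
g(4) = 73, g(4.6875) = 95.04296875, g(5.375) = 119.921875, g(6.0625) = 147.63671875, g(6.75) = 178.1875, g(7.4375) = 211.57421875, g(8.125) = 247.796875, g(8.8125) = 286.85546875, g(9.5) = 328.75.
T_8 = (Δs/2)·[g(s_0) + 2g(s_1) + ... + 2g(s_{7}) + g(s_8)].
Sum ≈ 1022.925.

1022.925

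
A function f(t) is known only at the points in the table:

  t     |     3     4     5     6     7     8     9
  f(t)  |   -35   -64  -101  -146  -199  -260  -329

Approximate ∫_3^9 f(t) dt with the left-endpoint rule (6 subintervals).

-805

Δt = 1.
Sum = 1·[(-35) + (-64) + (-101) + (-146) + (-199) + (-260)] = -805.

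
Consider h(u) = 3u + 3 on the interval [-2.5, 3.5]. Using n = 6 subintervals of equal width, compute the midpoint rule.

27

Δu = (3.5 − (-2.5))/6 = 1.
Midpoints: -2, -1, 0, 1, 2, 3.
h(-2) = -3, h(-1) = 0, h(0) = 3, h(1) = 6, h(2) = 9, h(3) = 12.
Sum = Δu · [h(-2) + h(-1) + h(0) + ...].
Sum = 27.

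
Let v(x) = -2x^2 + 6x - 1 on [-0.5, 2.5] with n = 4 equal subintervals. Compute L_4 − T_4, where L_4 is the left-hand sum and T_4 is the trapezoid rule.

-2.25

L_4 = 1.6875.
T_4 = 3.9375.
L_4 − T_4 = -2.25.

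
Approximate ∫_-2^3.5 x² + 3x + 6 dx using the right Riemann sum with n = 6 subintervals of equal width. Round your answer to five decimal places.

74.44734

Δx = (3.5 − (-2))/6 = 11/12.
Right endpoints: -13/12, -1/6, 0.75, 5/3, 31/12, 3.5.
f(-13/12) = 565/144, f(-1/6) = 199/36, f(0.75) = 8.8125, f(5/3) = 124/9, f(31/12) = 2941/144, f(3.5) = 28.75.
Sum = Δx · [f(-13/12) + f(-1/6) + f(0.75) + ...].
Sum ≈ 74.44734.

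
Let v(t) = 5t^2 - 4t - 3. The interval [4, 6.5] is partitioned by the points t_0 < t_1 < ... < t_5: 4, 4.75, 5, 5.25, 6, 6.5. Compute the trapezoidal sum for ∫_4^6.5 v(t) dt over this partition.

291.875

Subinterval widths: 0.75, 0.25, 0.25, 0.75, 0.5.
v(4) = 61, v(4.75) = 90.8125, v(5) = 102, v(5.25) = 113.8125, v(6) = 153, v(6.5) = 182.25.
On each subinterval the trapezoid contributes (Δt_i/2)·[v(t_{i-1}) + v(t_i)].
Sum = 291.875.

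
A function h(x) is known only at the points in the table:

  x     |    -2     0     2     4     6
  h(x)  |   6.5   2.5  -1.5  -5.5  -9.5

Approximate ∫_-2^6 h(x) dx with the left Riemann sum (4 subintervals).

4

Δx = 2.
Sum = 2·[6.5 + 2.5 + (-1.5) + (-5.5)] = 4.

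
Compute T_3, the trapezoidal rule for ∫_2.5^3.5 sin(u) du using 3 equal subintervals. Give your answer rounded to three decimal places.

0.134

Δu = (3.5 − 2.5)/3 = 1/3.
f(2.5) ≈ 0.598, f(17/6) ≈ 0.303, f(19/6) ≈ -0.025, f(3.5) ≈ -0.351.
T_3 = (Δu/2)·[f(u_0) + 2f(u_1) + 2f(u_2) + f(u_3)].
Sum ≈ 0.134.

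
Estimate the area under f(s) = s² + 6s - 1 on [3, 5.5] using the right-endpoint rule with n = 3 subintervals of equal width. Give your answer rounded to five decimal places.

123.10185

Δs = (5.5 − 3)/3 = 5/6.
Right endpoints: 23/6, 14/3, 5.5.
f(23/6) = 1321/36, f(14/3) = 439/9, f(5.5) = 62.25.
Sum = Δs · [f(23/6) + f(14/3) + f(5.5)].
Sum ≈ 123.10185.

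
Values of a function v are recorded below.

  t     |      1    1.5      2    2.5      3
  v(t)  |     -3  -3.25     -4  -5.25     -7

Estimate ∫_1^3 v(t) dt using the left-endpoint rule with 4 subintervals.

-7.75

Δt = 0.5.
Sum = 0.5·[(-3) + (-3.25) + (-4) + (-5.25)] = -7.75.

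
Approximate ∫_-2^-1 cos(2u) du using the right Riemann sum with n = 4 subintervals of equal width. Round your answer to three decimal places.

-0.786

Δu = (-1 − (-2))/4 = 0.25.
Right endpoints: -1.75, -1.5, -1.25, -1.
f(-1.75) ≈ -0.936, f(-1.5) ≈ -0.990, f(-1.25) ≈ -0.801, f(-1) ≈ -0.416.
Sum = Δu · [f(-1.75) + f(-1.5) + f(-1.25) + f(-1)].
Sum ≈ -0.786.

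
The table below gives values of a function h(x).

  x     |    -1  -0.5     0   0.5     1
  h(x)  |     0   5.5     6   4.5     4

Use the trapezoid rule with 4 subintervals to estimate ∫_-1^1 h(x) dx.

Δx = 0.5.
T_4 = (0.5/2)·[0 + 2·5.5 + 2·6 + 2·4.5 + 4] = 9.

9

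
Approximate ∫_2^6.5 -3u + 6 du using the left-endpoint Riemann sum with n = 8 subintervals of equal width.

Δu = (6.5 − 2)/8 = 0.5625.
Left endpoints: 2, 2.5625, 3.125, 3.6875, 4.25, 4.8125, 5.375, 5.9375.
f(2) = 0, f(2.5625) = -1.6875, f(3.125) = -3.375, f(3.6875) = -5.0625, f(4.25) = -6.75, f(4.8125) = -8.4375, f(5.375) = -10.125, f(5.9375) = -11.8125.
Sum = Δu · [f(2) + f(2.5625) + f(3.125) + ...].
Sum = -26.578125.

-26.578125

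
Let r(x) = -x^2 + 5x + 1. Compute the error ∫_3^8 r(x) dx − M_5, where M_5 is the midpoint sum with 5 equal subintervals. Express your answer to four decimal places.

Exact integral: ∫_3^8 r(x) dx ≈ -19.166667.
M_5 = -18.75.
Error ≈ -19.166667 − (-18.75) ≈ -0.4167.

-0.4167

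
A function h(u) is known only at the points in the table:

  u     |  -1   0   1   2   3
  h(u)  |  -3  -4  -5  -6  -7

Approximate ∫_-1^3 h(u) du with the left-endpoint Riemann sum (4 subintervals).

Δu = 1.
Sum = 1·[(-3) + (-4) + (-5) + (-6)] = -18.

-18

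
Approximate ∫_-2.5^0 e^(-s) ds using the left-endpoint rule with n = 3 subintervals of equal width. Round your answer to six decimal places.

Δs = (0 − (-2.5))/3 = 5/6.
Left endpoints: -2.5, -5/3, -5/6.
f(-2.5) ≈ 12.182494, f(-5/3) ≈ 5.294490, f(-5/6) ≈ 2.300976.
Sum = Δs · [f(-2.5) + f(-5/3) + f(-5/6)].
Sum ≈ 16.481633.

16.481633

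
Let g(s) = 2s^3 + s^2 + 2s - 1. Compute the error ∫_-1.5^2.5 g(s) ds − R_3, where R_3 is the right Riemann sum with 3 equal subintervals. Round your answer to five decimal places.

-38.07407

Exact integral: ∫_-1.5^2.5 g(s) ds ≈ 23.3333333.
R_3 ≈ 61.4074074.
Error ≈ 23.3333333 − 61.4074074 ≈ -38.07407.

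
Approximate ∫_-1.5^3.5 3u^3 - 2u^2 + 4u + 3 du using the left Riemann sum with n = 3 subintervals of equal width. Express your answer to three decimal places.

13.495

Δu = (3.5 − (-1.5))/3 = 5/3.
Left endpoints: -1.5, 1/6, 11/6.
f(-1.5) = -17.625, f(1/6) = 3.625, f(11/6) = 1591/72.
Sum = Δu · [f(-1.5) + f(1/6) + f(11/6)].
Sum ≈ 13.495.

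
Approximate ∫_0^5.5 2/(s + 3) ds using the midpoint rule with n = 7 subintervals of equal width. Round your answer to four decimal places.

Δs = (5.5 − 0)/7 = 11/14.
Midpoints: 11/28, 33/28, 55/28, 2.75, 99/28, 121/28, 143/28.
f(11/28) = 56/95, f(33/28) = 56/117, f(55/28) = 56/139, f(2.75) = 8/23, f(99/28) = 56/183, f(121/28) = 56/205, f(143/28) = 56/227.
Sum = Δs · [f(11/28) + f(33/28) + f(55/28) + ...].
Sum ≈ 2.0780.

2.0780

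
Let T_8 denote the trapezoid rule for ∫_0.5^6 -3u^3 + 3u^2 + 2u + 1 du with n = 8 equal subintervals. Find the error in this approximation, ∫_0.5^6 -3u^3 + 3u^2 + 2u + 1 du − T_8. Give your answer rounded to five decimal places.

Exact integral: ∫_0.5^6 f(u) du = -714.828125.
T_8 ≈ -726.2014160.
Error ≈ -714.828125 − (-726.2014160) ≈ 11.37329.

11.37329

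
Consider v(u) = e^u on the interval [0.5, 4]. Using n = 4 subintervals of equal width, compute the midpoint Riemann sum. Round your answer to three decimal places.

Δu = (4 − 0.5)/4 = 0.875.
Midpoints: 0.9375, 1.8125, 2.6875, 3.5625.
v(0.9375) ≈ 2.554, v(1.8125) ≈ 6.126, v(2.6875) ≈ 14.695, v(3.5625) ≈ 35.251.
Sum = Δu · [v(0.9375) + v(1.8125) + v(2.6875) + v(3.5625)].
Sum ≈ 51.297.

51.297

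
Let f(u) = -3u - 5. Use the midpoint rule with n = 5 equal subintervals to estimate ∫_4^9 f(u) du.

Δu = (9 − 4)/5 = 1.
Midpoints: 4.5, 5.5, 6.5, 7.5, 8.5.
f(4.5) = -18.5, f(5.5) = -21.5, f(6.5) = -24.5, f(7.5) = -27.5, f(8.5) = -30.5.
Sum = Δu · [f(4.5) + f(5.5) + f(6.5) + f(7.5) + f(8.5)].
Sum = -122.5.

-122.5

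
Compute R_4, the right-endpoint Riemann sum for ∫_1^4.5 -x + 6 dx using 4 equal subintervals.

9.84375

Δx = (4.5 − 1)/4 = 0.875.
Right endpoints: 1.875, 2.75, 3.625, 4.5.
f(1.875) = 4.125, f(2.75) = 3.25, f(3.625) = 2.375, f(4.5) = 1.5.
Sum = Δx · [f(1.875) + f(2.75) + f(3.625) + f(4.5)].
Sum = 9.84375.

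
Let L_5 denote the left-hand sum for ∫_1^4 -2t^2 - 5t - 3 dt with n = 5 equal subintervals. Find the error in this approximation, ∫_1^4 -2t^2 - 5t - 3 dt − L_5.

-13.14

Exact integral: ∫_1^4 f(t) dt = -88.5.
L_5 = -75.36.
Error = -88.5 − (-75.36) = -13.14.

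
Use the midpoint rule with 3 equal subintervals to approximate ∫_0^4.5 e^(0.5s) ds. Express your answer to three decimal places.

16.584

Δs = (4.5 − 0)/3 = 1.5.
Midpoints: 0.75, 2.25, 3.75.
f(0.75) ≈ 1.455, f(2.25) ≈ 3.080, f(3.75) ≈ 6.521.
Sum = Δs · [f(0.75) + f(2.25) + f(3.75)].
Sum ≈ 16.584.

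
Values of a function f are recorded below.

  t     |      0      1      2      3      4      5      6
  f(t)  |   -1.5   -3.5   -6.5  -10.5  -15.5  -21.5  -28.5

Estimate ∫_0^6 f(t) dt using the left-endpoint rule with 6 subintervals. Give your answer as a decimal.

-59

Δt = 1.
Sum = 1·[(-1.5) + (-3.5) + (-6.5) + (-10.5) + (-15.5) + (-21.5)] = -59.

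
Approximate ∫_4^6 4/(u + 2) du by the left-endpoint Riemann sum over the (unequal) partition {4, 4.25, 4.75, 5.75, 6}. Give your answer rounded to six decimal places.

1.208292

Subinterval widths: 0.25, 0.5, 1, 0.25.
Left endpoints: 4, 4.25, 4.75, 5.75.
f(4) = 2/3, f(4.25) = 0.64, f(4.75) = 16/27, f(5.75) = 16/31.
Sum = Σ Δu_i · f(u_i).
Sum ≈ 1.208292.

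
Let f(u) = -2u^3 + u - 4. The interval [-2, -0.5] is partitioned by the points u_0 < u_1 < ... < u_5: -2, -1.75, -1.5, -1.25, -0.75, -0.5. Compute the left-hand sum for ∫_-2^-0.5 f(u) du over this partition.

2.40625

Subinterval widths: 0.25, 0.25, 0.25, 0.5, 0.25.
Left endpoints: -2, -1.75, -1.5, -1.25, -0.75.
f(-2) = 10, f(-1.75) = 4.96875, f(-1.5) = 1.25, f(-1.25) = -1.34375, f(-0.75) = -3.90625.
Sum = Σ Δu_i · f(u_i).
Sum = 2.40625.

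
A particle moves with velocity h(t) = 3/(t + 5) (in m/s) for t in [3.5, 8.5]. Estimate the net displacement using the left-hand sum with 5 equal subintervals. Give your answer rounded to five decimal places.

1.45531

Δt = (8.5 − 3.5)/5 = 1.
Left endpoints: 3.5, 4.5, 5.5, 6.5, 7.5.
h(3.5) = 6/17, h(4.5) = 6/19, h(5.5) = 2/7, h(6.5) = 6/23, h(7.5) = 0.24.
Sum = Δt · [h(3.5) + h(4.5) + h(5.5) + h(6.5) + h(7.5)].
Sum ≈ 1.45531.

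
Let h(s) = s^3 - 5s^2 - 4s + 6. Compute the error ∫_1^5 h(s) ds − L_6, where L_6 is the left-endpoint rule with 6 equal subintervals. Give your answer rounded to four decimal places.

-5.1852

Exact integral: ∫_1^5 h(s) ds ≈ -74.666667.
L_6 ≈ -69.481481.
Error ≈ -74.666667 − (-69.481481) ≈ -5.1852.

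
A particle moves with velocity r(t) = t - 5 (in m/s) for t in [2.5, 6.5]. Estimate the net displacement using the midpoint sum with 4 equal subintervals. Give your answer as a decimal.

Δt = (6.5 − 2.5)/4 = 1.
Midpoints: 3, 4, 5, 6.
r(3) = -2, r(4) = -1, r(5) = 0, r(6) = 1.
Sum = Δt · [r(3) + r(4) + r(5) + r(6)].
Sum = -2.

-2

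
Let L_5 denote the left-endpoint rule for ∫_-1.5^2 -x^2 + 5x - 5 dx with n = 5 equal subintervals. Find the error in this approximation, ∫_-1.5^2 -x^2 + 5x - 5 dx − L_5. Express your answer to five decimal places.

5.79833

Exact integral: ∫_-1.5^2 f(x) dx ≈ -16.9166667.
L_5 = -22.715.
Error ≈ -16.9166667 − (-22.715) ≈ 5.79833.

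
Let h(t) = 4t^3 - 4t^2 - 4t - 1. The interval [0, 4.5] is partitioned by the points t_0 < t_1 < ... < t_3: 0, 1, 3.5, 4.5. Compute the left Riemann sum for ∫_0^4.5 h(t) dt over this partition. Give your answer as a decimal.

94

Subinterval widths: 1, 2.5, 1.
Left endpoints: 0, 1, 3.5.
h(0) = -1, h(1) = -5, h(3.5) = 107.5.
Sum = Σ Δt_i · h(t_i).
Sum = 94.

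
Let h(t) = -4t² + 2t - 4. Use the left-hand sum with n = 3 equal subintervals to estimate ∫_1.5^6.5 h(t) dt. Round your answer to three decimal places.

Δt = (6.5 − 1.5)/3 = 5/3.
Left endpoints: 1.5, 19/6, 29/6.
h(1.5) = -10, h(19/6) = -340/9, h(29/6) = -790/9.
Sum = Δt · [h(1.5) + h(19/6) + h(29/6)].
Sum ≈ -225.926.

-225.926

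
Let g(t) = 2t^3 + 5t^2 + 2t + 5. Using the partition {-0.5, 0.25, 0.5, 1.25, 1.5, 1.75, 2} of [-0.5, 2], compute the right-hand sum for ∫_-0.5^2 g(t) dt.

Subinterval widths: 0.75, 0.25, 0.75, 0.25, 0.25, 0.25.
Right endpoints: 0.25, 0.5, 1.25, 1.5, 1.75, 2.
g(0.25) = 5.84375, g(0.5) = 7.5, g(1.25) = 19.21875, g(1.5) = 26, g(1.75) = 34.53125, g(2) = 45.
Sum = Σ Δt_i · g(t_i).
Sum = 47.0546875.

47.0546875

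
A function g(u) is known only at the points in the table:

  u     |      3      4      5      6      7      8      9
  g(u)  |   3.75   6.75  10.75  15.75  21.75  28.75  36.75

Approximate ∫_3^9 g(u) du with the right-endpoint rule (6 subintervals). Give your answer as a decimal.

Δu = 1.
Sum = 1·[6.75 + 10.75 + 15.75 + 21.75 + 28.75 + 36.75] = 120.5.

120.5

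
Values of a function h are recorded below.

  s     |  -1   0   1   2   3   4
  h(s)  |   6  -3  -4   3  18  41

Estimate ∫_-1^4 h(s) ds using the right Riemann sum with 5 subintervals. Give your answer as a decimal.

55

Δs = 1.
Sum = 1·[(-3) + (-4) + 3 + 18 + 41] = 55.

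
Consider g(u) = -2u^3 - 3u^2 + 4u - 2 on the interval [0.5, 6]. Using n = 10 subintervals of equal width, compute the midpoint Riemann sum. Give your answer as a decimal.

-800.22421875

Δu = (6 − 0.5)/10 = 0.55.
Midpoints: 0.775, 1.325, 1.875, 2.425, 2.975, 3.525, 4.075, 4.625, 5.175, 5.725.
g(0.775) = -1.63284375, g(1.325) = -6.61928125, g(1.875) = -18.23046875, g(2.425) = -38.46290625, g(2.975) = -69.31309375, g(3.525) = -112.77753125, g(4.075) = -170.85271875, g(4.625) = -245.53515625, g(5.175) = -338.82134375, g(5.725) = -452.70778125.
Sum = Δu · [g(0.775) + g(1.325) + g(1.875) + ...].
Sum = -800.22421875.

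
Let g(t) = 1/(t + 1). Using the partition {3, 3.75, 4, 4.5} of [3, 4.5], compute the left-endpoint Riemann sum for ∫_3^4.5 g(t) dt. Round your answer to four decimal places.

0.3401

Subinterval widths: 0.75, 0.25, 0.5.
Left endpoints: 3, 3.75, 4.
g(3) = 0.25, g(3.75) = 4/19, g(4) = 0.2.
Sum = Σ Δt_i · g(t_i).
Sum ≈ 0.3401.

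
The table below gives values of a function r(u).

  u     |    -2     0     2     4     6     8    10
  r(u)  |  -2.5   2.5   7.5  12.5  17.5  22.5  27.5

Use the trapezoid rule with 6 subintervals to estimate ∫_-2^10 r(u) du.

150

Δu = 2.
T_6 = (2/2)·[(-2.5) + 2·2.5 + 2·7.5 + 2·12.5 + 2·17.5 + 2·22.5 + 27.5] = 150.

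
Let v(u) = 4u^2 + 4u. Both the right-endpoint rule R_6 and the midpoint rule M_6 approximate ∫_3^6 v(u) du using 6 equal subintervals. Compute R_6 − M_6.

30.75

R_6 = 336.5.
M_6 = 305.75.
R_6 − M_6 = 30.75.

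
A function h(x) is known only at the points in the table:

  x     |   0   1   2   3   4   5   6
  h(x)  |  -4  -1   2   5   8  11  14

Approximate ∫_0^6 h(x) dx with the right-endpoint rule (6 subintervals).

39

Δx = 1.
Sum = 1·[(-1) + 2 + 5 + 8 + 11 + 14] = 39.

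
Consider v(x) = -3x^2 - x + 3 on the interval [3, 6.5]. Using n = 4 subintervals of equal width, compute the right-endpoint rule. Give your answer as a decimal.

Δx = (6.5 − 3)/4 = 0.875.
Right endpoints: 3.875, 4.75, 5.625, 6.5.
v(3.875) = -45.921875, v(4.75) = -69.4375, v(5.625) = -97.546875, v(6.5) = -130.25.
Sum = Δx · [v(3.875) + v(4.75) + v(5.625) + v(6.5)].
Sum = -300.26171875.

-300.26171875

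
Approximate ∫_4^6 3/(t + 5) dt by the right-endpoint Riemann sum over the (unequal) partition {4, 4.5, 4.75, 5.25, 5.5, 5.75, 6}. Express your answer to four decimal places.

0.5905

Subinterval widths: 0.5, 0.25, 0.5, 0.25, 0.25, 0.25.
Right endpoints: 4.5, 4.75, 5.25, 5.5, 5.75, 6.
f(4.5) = 6/19, f(4.75) = 4/13, f(5.25) = 12/41, f(5.5) = 2/7, f(5.75) = 12/43, f(6) = 3/11.
Sum = Σ Δt_i · f(t_i).
Sum ≈ 0.5905.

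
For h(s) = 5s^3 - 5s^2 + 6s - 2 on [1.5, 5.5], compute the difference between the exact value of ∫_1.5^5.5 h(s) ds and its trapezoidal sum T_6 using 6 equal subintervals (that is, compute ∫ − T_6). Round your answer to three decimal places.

Exact integral: ∫_1.5^5.5 h(s) ds ≈ 941.83333.
T_6 ≈ 955.90741.
Error ≈ 941.83333 − 955.90741 ≈ -14.074.

-14.074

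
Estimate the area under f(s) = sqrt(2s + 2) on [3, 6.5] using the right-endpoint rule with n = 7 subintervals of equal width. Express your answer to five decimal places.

12.08160

Δs = (6.5 − 3)/7 = 0.5.
Right endpoints: 3.5, 4, 4.5, 5, 5.5, 6, 6.5.
f(3.5) ≈ 3.00000, f(4) ≈ 3.16228, f(4.5) ≈ 3.31662, f(5) ≈ 3.46410, f(5.5) ≈ 3.60555, f(6) ≈ 3.74166, f(6.5) ≈ 3.87298.
Sum = Δs · [f(3.5) + f(4) + f(4.5) + ...].
Sum ≈ 12.08160.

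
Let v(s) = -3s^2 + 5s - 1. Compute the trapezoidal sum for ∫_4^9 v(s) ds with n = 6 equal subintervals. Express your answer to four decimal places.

Δs = (9 − 4)/6 = 5/6.
v(4) = -29, v(29/6) = -563/12, v(17/3) = -69, v(6.5) = -95.25, v(22/3) = -377/3, v(49/6) = -160.25, v(9) = -199.
T_6 = (Δs/2)·[v(s_0) + 2v(s_1) + ... + 2v(s_{5}) + v(s_6)].
Sum ≈ -509.2361.

-509.2361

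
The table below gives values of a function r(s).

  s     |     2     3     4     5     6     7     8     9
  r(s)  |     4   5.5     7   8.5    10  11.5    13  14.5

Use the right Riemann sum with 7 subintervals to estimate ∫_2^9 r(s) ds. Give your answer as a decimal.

70

Δs = 1.
Sum = 1·[5.5 + 7 + 8.5 + 10 + 11.5 + 13 + 14.5] = 70.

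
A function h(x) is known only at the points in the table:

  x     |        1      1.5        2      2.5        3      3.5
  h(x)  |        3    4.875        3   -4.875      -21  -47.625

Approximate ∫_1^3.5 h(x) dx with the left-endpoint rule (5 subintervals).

Δx = 0.5.
Sum = 0.5·[3 + 4.875 + 3 + (-4.875) + (-21)] = -7.5.

-7.5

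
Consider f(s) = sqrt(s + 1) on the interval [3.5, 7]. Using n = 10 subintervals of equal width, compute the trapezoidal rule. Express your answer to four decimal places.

Δs = (7 − 3.5)/10 = 0.35.
f(3.5) ≈ 2.1213, f(3.85) ≈ 2.2023, f(4.2) ≈ 2.2804, f(4.55) ≈ 2.3558, f(4.9) ≈ 2.4290, f(5.25) ≈ 2.5000, f(5.6) ≈ 2.5690, f(5.95) ≈ 2.6363, f(6.3) ≈ 2.7019, f(6.65) ≈ 2.7659, f(7) ≈ 2.8284.
T_10 = (Δs/2)·[f(s_0) + 2f(s_1) + ... + 2f(s_{9}) + f(s_10)].
Sum ≈ 8.7204.

8.7204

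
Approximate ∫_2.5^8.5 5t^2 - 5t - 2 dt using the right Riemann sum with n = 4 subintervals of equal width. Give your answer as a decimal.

1056.75

Δt = (8.5 − 2.5)/4 = 1.5.
Right endpoints: 4, 5.5, 7, 8.5.
f(4) = 58, f(5.5) = 121.75, f(7) = 208, f(8.5) = 316.75.
Sum = Δt · [f(4) + f(5.5) + f(7) + f(8.5)].
Sum = 1056.75.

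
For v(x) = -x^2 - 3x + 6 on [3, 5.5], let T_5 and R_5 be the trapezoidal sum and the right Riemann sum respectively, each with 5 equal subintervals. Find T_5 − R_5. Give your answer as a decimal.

7.1875

T_5 = -63.4375.
R_5 = -70.625.
T_5 − R_5 = 7.1875.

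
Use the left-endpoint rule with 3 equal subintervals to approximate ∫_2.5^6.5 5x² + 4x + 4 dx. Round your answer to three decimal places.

Δx = (6.5 − 2.5)/3 = 4/3.
Left endpoints: 2.5, 23/6, 31/6.
f(2.5) = 45.25, f(23/6) = 3341/36, f(31/6) = 5693/36.
Sum = Δx · [f(2.5) + f(23/6) + f(31/6)].
Sum ≈ 394.926.

394.926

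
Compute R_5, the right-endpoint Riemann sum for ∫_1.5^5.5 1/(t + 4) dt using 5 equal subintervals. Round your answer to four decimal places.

Δt = (5.5 − 1.5)/5 = 0.8.
Right endpoints: 2.3, 3.1, 3.9, 4.7, 5.5.
f(2.3) = 10/63, f(3.1) = 10/71, f(3.9) = 10/79, f(4.7) = 10/87, f(5.5) = 2/19.
Sum = Δt · [f(2.3) + f(3.1) + f(3.9) + f(4.7) + f(5.5)].
Sum ≈ 0.5171.

0.5171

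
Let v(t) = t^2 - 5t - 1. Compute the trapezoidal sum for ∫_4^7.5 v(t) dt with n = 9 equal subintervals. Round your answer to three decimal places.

Δt = (7.5 − 4)/9 = 7/18.
v(4) = -5, v(79/18) = -1193/324, v(43/9) = -167/81, v(31/6) = -5/36, v(50/9) = 169/81, v(107/18) = 1495/324, v(19/3) = 67/9, v(121/18) = 3427/324, v(64/9) = 1135/81, v(7.5) = 17.75.
T_9 = (Δt/2)·[v(t_0) + 2v(t_1) + ... + 2v(t_{8}) + v(t_9)].
Sum ≈ 15.255.

15.255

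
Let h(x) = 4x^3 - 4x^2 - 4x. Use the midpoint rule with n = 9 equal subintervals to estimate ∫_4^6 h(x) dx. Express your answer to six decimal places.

Δx = (6 − 4)/9 = 2/9.
Midpoints: 37/9, 13/3, 41/9, 43/9, 5, 47/9, 49/9, 17/3, 53/9.
h(37/9) = 141340/729, h(13/3) = 6292/27, h(41/9) = 201884/729, h(43/9) = 237532/729, h(5) = 380, h(47/9) = 320540/729, h(49/9) = 368284/729, h(17/3) = 15572/27, h(53/9) = 477212/729.
Sum = Δx · [h(37/9) + h(13/3) + h(41/9) + ...].
Sum ≈ 796.872428.

796.872428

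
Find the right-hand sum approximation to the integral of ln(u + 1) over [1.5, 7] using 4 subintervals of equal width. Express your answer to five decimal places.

Δu = (7 − 1.5)/4 = 1.375.
Right endpoints: 2.875, 4.25, 5.625, 7.
f(2.875) ≈ 1.35455, f(4.25) ≈ 1.65823, f(5.625) ≈ 1.89085, f(7) ≈ 2.07944.
Sum = Δu · [f(2.875) + f(4.25) + f(5.625) + f(7)].
Sum ≈ 9.60172.

9.60172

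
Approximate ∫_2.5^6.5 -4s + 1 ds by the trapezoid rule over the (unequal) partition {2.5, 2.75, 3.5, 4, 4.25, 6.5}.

Subinterval widths: 0.25, 0.75, 0.5, 0.25, 2.25.
f(2.5) = -9, f(2.75) = -10, f(3.5) = -13, f(4) = -15, f(4.25) = -16, f(6.5) = -25.
On each subinterval the trapezoid contributes (Δs_i/2)·[f(s_{i-1}) + f(s_i)].
Sum = -68.

-68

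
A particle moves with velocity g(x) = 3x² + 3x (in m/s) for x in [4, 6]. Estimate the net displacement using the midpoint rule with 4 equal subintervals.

Δx = (6 − 4)/4 = 0.5.
Midpoints: 4.25, 4.75, 5.25, 5.75.
g(4.25) = 66.9375, g(4.75) = 81.9375, g(5.25) = 98.4375, g(5.75) = 116.4375.
Sum = Δx · [g(4.25) + g(4.75) + g(5.25) + g(5.75)].
Sum = 181.875.

181.875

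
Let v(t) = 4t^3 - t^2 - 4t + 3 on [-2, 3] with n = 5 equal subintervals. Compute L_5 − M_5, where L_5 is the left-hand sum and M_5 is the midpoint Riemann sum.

-51.25

L_5 = 5.
M_5 = 56.25.
L_5 − M_5 = -51.25.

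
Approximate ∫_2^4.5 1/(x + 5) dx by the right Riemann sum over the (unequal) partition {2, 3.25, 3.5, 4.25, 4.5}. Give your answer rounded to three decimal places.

Subinterval widths: 1.25, 0.25, 0.75, 0.25.
Right endpoints: 3.25, 3.5, 4.25, 4.5.
f(3.25) = 4/33, f(3.5) = 2/17, f(4.25) = 4/37, f(4.5) = 2/19.
Sum = Σ Δx_i · f(x_i).
Sum ≈ 0.288.

0.288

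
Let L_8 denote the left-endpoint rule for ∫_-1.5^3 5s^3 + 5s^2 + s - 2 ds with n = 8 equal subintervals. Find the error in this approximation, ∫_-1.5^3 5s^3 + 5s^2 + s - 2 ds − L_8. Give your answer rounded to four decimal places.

49.6165

Exact integral: ∫_-1.5^3 f(s) ds = 139.921875.
L_8 ≈ 90.305420.
Error ≈ 139.921875 − 90.305420 ≈ 49.6165.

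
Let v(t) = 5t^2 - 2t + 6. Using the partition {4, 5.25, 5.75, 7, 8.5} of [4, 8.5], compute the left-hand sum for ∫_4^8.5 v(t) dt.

Subinterval widths: 1.25, 0.5, 1.25, 1.5.
Left endpoints: 4, 5.25, 5.75, 7.
v(4) = 78, v(5.25) = 133.3125, v(5.75) = 159.8125, v(7) = 237.
Sum = Σ Δt_i · v(t_i).
Sum = 719.421875.

719.421875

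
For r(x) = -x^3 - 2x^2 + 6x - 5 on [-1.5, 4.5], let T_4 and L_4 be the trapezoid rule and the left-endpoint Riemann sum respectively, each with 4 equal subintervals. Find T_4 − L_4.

T_4 = -154.875.
L_4 = -84.
T_4 − L_4 = -70.875.

-70.875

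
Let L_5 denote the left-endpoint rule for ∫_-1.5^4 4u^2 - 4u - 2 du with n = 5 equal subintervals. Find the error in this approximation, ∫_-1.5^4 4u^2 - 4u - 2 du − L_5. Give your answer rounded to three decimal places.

13.713

Exact integral: ∫_-1.5^4 f(u) du ≈ 51.33333.
L_5 = 37.62.
Error ≈ 51.33333 − 37.62 ≈ 13.713.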